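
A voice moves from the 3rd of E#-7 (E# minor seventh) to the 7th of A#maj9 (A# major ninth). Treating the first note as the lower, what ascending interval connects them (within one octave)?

augmented unison

The 3rd of E#-7 (E# minor seventh) is G#; the 7th of A#maj9 (A# major ninth) is G##.
From G# to G##: 1 semitone over a unison = augmented.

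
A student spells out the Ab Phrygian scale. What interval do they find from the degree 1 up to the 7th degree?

minor seventh

Ab phrygian: Ab Bbb Cb Db Eb Fb Gb.
So we need the interval from Ab up to Gb.
Ab up to Gb is 10 semitones, a half step narrower than a major seventh, so the interval is minor.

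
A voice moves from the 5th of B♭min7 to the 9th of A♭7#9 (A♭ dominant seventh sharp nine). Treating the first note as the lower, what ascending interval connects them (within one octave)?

The 5th of B♭min7 is F; the 9th of A♭7#9 (A♭ dominant seventh sharp nine) is B.
F up to B is 6 semitones, a half step wider than a perfect fourth, so the interval is augmented.

augmented fourth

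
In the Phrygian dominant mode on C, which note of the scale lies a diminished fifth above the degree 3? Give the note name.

The scale is C Db E F G Ab Bb.
The degree 3 is E; a diminished fifth above that is Bb — scale degree 7.

Bb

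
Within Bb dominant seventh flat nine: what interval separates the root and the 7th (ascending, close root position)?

Bb7b9 is spelled Bb-D-F-Ab-Cb.
Root = Bb; 7th = Ab.
Bb up to Ab is 10 semitones, a half step narrower than a major seventh, so the interval is minor.

minor seventh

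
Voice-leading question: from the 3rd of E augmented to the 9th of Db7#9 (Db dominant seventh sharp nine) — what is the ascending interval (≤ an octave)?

The 3rd of E augmented is G#; the 9th of Db7#9 (Db dominant seventh sharp nine) is E.
6 letter names make it a sixth; at 8 semitones (a half step narrower than major) the quality is minor.

minor sixth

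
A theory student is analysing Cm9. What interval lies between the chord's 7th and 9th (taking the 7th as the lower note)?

Cmin9: C-E♭-G-B♭-D.
So we need the interval from B♭ up to D.
Counting 3 letters and 4 half steps from B♭ gives a major third.

major third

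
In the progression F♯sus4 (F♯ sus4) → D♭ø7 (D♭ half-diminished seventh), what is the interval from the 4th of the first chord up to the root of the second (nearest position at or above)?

diminished third

F♯sus4 (F♯ sus4) has B as its 4th, and D♭ø7 (D♭ half-diminished seventh) has D♭ as its root.
From B to D♭: 2 semitones over a third = diminished.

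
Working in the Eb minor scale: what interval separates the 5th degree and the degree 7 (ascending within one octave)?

Spelling the Eb minor scale: Eb F Gb Ab Bb Cb Db.
So we need the interval from Bb up to Db.
Bb up to Db is 3 semitones, a half step narrower than a major third, so the interval is minor.

minor third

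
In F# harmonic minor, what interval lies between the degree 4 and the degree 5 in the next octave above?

major ninth

F# harmonic minor: F# G# A B C# D E#.
That puts B below C#.
B up to C# spans 9 letter names and 14 semitones — a major ninth.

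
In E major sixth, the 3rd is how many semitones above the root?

E6 is spelled E–G♯–B–C♯.
E to G♯ is a major third: 4 semitones.

4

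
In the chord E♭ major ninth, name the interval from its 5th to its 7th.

major third

E♭maj9 is spelled E♭, G, B♭, D, F.
So we need the interval from B♭ up to D.
Counting 3 letters and 4 half steps from B♭ gives a major third.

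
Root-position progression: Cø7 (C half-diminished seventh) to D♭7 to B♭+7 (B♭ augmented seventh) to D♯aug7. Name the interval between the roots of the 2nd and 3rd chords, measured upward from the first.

The roots are D♭ and B♭.
From D♭ to B♭ is 9 semitones, exactly the major sixth.

M6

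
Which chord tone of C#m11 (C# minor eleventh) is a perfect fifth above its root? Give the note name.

G#

C# minor eleventh is spelled C# E G# B D# F#.
The root is C#. A perfect fifth above C# is G#.
G# is the chord's 5th.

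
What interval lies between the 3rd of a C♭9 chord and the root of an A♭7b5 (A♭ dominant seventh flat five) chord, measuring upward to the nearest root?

C♭9 has E♭ as its 3rd, and A♭7b5 (A♭ dominant seventh flat five) has A♭ as its root.
E♭ up to A♭ spans 4 letter names and 5 semitones — a perfect fourth.

perfect fourth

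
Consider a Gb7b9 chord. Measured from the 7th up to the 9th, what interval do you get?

Spelling the chord: Gb-Bb-Db-Fb-Abb.
That puts Fb below Abb.
Fb up to Abb is 3 semitones, a half step narrower than a major third, so the interval is minor.

minor third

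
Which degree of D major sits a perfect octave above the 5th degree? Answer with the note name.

The scale is D E F# G A B C#.
The 5th degree is A; a perfect octave above that is A — scale degree 5.

A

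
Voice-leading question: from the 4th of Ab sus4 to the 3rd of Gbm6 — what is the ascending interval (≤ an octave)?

Ab sus4 has Db as its 4th, and Gbm6 has Bbb as its 3rd.
From Db to Bbb: 8 semitones over a sixth = minor.

m6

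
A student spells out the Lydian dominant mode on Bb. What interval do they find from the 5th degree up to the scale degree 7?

minor 3rd

Bb lydian dominant: Bb C D E F G Ab.
So we need the interval from F up to Ab.
F up to Ab is 3 semitones, a half step narrower than a major third, so the interval is minor.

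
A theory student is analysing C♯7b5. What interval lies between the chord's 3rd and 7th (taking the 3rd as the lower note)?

diminished fifth

C♯ dominant seventh flat five is spelled C♯, E♯, G, B.
So we need the interval from E♯ up to B.
E♯ up to B is 6 semitones, a half step narrower than a perfect fifth, so the interval is diminished.
This 3–7 tritone is the characteristic tension at the heart of the dominant sound.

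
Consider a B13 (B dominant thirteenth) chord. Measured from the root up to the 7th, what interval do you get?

The chord tones of B13 (B dominant thirteenth) are B–D♯–F♯–A–C♯–G♯.
So we need the interval from B up to A.
From B to A: 10 semitones over a seventh = minor.

m7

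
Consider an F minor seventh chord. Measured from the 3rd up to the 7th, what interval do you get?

F-7: F–Ab–C–Eb.
The 3rd is Ab and the 7th is Eb.
Counting 5 letters and 7 half steps from Ab gives a perfect fifth.

perfect 5th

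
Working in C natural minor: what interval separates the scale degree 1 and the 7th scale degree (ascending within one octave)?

Spelling C natural minor: C D Eb F G Ab Bb.
The scale degree 1 is C and the degree 7 is Bb.
C up to Bb is 10 semitones, a half step narrower than a major seventh, so the interval is minor.

minor 7th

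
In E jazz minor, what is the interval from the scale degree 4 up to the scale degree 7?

augmented fourth

The scale runs E F# G A B C# D#.
That puts A below D#.
4 letter names make it a fourth; at 6 semitones (a half step wider than perfect) the quality is augmented.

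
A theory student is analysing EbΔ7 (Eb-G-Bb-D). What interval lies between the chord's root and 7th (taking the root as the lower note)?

The root is Eb and the 7th is D.
Eb up to D spans 7 letter names and 11 semitones — a major seventh.

major 7th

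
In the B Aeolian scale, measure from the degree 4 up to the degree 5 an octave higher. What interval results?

Spelling the B Aeolian scale: B C# D E F# G A.
So we need the interval from E up to F#.
From E to F# is 14 semitones, exactly the major ninth.

major ninth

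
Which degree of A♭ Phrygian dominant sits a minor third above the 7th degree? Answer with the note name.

The scale is A♭ B𝄫 C D♭ E♭ F♭ G♭.
The 7th degree is G♭; a minor third above that is B𝄫 — scale degree 2.

Bbb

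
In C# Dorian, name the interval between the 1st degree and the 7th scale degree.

minor seventh

Spelling C# Dorian: C# D# E F# G# A# B.
The 1st degree is C# and the degree 7 is B.
From C# to B: 10 semitones over a seventh = minor.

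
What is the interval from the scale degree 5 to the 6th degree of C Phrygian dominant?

minor second

Spelling C Phrygian dominant: C Db E F G Ab Bb.
So we need the interval from G up to Ab.
G up to Ab is 1 semitone, a half step narrower than a major second, so the interval is minor.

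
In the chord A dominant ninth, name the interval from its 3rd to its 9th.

m7

A9 is spelled A-C#-E-G-B.
So we need the interval from C# up to B.
From C# to B: 10 semitones over a seventh = minor.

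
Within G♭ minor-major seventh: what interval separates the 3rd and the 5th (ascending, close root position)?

The chord tones of G♭ minor-major seventh are G♭-B𝄫-D♭-F.
The 3rd is B𝄫 and the 5th is D♭.
From B𝄫 to D♭ is 4 semitones, exactly the major third.

major third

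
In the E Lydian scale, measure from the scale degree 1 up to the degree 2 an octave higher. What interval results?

major 9th

The scale runs E F# G# A# B C# D#.
The scale degree 1 is E and the 2nd degree (up an octave) is F#.
From E to F# is 14 semitones, exactly the major ninth.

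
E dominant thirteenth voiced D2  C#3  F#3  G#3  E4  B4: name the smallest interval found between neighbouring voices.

major second

Adjacent intervals: D2→C#3 = major seventh; C#3→F#3 = perfect fourth; F#3→G#3 = major second; G#3→E4 = minor sixth; E4→B4 = perfect fifth.
The smallest is F#3 to G#3, a major second (2 semitones).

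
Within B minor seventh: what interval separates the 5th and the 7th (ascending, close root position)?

Bm7 is spelled B D F# A.
That puts F# below A.
3 letter names make it a third; at 3 semitones (a half step narrower than major) the quality is minor.

m3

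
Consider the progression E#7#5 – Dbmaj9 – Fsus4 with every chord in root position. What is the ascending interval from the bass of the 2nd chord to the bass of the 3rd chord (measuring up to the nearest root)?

The roots are Db and F.
Db up to F spans 3 letter names and 4 semitones — a major third.

major 3rd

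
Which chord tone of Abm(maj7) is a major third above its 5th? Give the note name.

G

Abm(maj7) (Ab minor-major seventh): Ab–Cb–Eb–G.
The 5th is Eb. A major third above Eb is G.
G is the chord's 7th.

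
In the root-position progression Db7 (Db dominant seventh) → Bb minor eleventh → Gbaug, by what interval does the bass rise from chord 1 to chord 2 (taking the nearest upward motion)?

The roots are Db and Bb.
From Db to Bb is 9 semitones, exactly the major sixth.

M6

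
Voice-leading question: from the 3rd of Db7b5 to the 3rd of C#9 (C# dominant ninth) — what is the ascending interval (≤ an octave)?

The 3rd of Db7b5 is F; the 3rd of C#9 (C# dominant ninth) is E#.
7 letter names make it a seventh; at 12 semitones (a half step wider than major) the quality is augmented.

augmented seventh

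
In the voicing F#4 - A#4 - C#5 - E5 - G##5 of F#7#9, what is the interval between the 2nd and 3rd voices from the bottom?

minor 3rd

Those voices are A#4 and C#5.
From A# to C#: 3 semitones over a third = minor.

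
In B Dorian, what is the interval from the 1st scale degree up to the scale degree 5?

Spelling B Dorian: B C# D E F# G# A.
The 1st scale degree is B and the degree 5 is F#.
From B to F# is 7 semitones, exactly the perfect fifth.

perfect 5th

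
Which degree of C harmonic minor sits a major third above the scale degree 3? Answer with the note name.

The scale is C D Eb F G Ab B.
The scale degree 3 is Eb; a major third above that is G — scale degree 5.

G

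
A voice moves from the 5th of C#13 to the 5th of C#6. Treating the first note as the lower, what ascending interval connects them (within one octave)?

The 5th of C#13 is G#; the 5th of C#6 is G#.
G# up to G# spans 1 letter names and 0 semitones — a perfect unison.

P1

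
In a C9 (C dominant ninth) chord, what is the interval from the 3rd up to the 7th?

diminished fifth

C9 (C dominant ninth): C E G Bb D.
That puts E below Bb.
5 letter names make it a fifth; at 6 semitones (a half step narrower than perfect) the quality is diminished.
This 3–7 tritone is the characteristic tension at the heart of the dominant sound.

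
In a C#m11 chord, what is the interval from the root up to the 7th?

m7

C#m11: C#-E-G#-B-D#-F#.
Root = C#; 7th = B.
From C# to B: 10 semitones over a seventh = minor.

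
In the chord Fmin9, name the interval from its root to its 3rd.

The chord tones of F minor ninth are F, Ab, C, Eb, G.
So we need the interval from F up to Ab.
From F to Ab: 3 semitones over a third = minor.

minor 3rd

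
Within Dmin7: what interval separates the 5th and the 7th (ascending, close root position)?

minor third

Dmin7: D F A C.
That puts A below C.
3 letter names make it a third; at 3 semitones (a half step narrower than major) the quality is minor.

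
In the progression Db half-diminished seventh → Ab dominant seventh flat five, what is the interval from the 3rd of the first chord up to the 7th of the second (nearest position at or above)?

The 3rd of Db half-diminished seventh is Fb; the 7th of Ab dominant seventh flat five is Gb.
Fb up to Gb spans 2 letter names and 2 semitones — a major second.

major 2nd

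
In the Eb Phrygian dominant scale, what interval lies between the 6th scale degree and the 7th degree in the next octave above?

major ninth

The scale runs Eb Fb G Ab Bb Cb Db.
The 6th scale degree is Cb and the 7th scale degree (up an octave) is Db.
Counting 9 letters and 14 half steps from Cb gives a major ninth.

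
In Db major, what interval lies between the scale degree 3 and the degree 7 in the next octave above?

Spelling Db major: Db Eb F Gb Ab Bb C.
Scale degree 3 = F; 7th degree (up an octave) = C.
From F to C is 19 semitones, exactly the perfect twelfth.

perfect 12th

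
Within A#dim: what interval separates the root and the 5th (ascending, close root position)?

A#° is spelled A#-C#-E.
Root = A#; 5th = E.
5 letter names make it a fifth; at 6 semitones (a half step narrower than perfect) the quality is diminished.

diminished fifth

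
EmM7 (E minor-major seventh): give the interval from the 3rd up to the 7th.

augmented fifth

The chord tones of EmM7 (E minor-major seventh) are E, G, B, D#.
That puts G below D#.
5 letter names make it a fifth; at 8 semitones (a half step wider than perfect) the quality is augmented.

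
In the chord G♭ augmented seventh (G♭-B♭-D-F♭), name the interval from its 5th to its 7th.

d3

That puts D below F♭.
3 letter names make it a third; at 2 semitones (a whole step narrower than major) the quality is diminished.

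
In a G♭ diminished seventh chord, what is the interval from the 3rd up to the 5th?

m3

G♭dim7 (G♭ diminished seventh): G♭ B𝄫 D𝄫 F𝄫.
So we need the interval from B𝄫 up to D𝄫.
3 letter names make it a third; at 3 semitones (a half step narrower than major) the quality is minor.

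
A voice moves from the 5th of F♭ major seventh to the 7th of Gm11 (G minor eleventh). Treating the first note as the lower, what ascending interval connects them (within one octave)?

F♭ major seventh has C♭ as its 5th, and Gm11 (G minor eleventh) has F as its 7th.
4 letter names make it a fourth; at 6 semitones (a half step wider than perfect) the quality is augmented.

augmented fourth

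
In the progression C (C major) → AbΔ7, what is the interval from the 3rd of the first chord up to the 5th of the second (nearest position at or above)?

d8

The 3rd of C (C major) is E; the 5th of AbΔ7 is Eb.
E up to Eb is 11 semitones, a half step narrower than a perfect octave, so the interval is diminished.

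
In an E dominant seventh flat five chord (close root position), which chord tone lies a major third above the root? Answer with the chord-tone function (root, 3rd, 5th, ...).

3rd

E7b5 is spelled E-G#-Bb-D.
The root is E. A major third above E is G#.
G# is the chord's 3rd.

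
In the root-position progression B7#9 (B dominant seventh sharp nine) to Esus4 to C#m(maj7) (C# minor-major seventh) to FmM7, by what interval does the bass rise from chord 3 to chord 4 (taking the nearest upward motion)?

The roots are C# and F.
C# up to F is 4 semitones, a half step narrower than a perfect fourth, so the interval is diminished.

diminished fourth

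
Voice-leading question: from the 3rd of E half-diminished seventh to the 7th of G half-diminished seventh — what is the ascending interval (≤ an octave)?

The 3rd of E half-diminished seventh is G; the 7th of G half-diminished seventh is F.
G up to F is 10 semitones, a half step narrower than a major seventh, so the interval is minor.

minor 7th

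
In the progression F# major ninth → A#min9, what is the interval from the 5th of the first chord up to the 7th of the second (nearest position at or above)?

The 5th of F# major ninth is C#; the 7th of A#min9 is G#.
From C# to G# is 7 semitones, exactly the perfect fifth.

perfect fifth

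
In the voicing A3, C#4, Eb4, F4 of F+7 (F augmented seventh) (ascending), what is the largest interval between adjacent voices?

major third

Adjacent intervals: A3→C#4 = major third; C#4→Eb4 = diminished third; Eb4→F4 = major second.
The largest is A3 to C#4, a major third (4 semitones).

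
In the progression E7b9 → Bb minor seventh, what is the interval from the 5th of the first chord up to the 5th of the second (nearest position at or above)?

E7b9 has B as its 5th, and Bb minor seventh has F as its 5th.
B up to F is 6 semitones, a half step narrower than a perfect fifth, so the interval is diminished.

diminished 5th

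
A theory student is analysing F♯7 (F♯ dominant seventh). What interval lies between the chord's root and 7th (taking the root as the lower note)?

minor seventh

The chord tones of F♯ dominant seventh are F♯-A♯-C♯-E.
That puts F♯ below E.
7 letter names make it a seventh; at 10 semitones (a half step narrower than major) the quality is minor.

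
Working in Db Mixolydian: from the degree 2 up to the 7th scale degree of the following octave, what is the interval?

The scale runs Db Eb F Gb Ab Bb Cb.
That puts Eb below Cb.
From Eb to Cb: 20 semitones over a thirteenth = minor.

minor thirteenth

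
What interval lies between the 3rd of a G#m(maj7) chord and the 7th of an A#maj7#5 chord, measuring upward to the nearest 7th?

The 3rd of G#m(maj7) is B; the 7th of A#maj7#5 is G##.
6 letter names make it a sixth; at 10 semitones (a half step wider than major) the quality is augmented.

augmented sixth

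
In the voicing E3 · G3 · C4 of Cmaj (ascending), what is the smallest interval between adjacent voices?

m3

Adjacent intervals: E3→G3 = minor third; G3→C4 = perfect fourth.
The smallest is E3 to G3, a minor third (3 semitones).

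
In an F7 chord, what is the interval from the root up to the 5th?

Spelling the chord: F A C Eb.
Root = F; 5th = C.
From F to C is 7 semitones, exactly the perfect fifth.

perfect fifth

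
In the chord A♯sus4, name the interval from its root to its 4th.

A♯sus4 is spelled A♯–D♯–E♯.
That puts A♯ below D♯.
A♯ up to D♯ spans 4 letter names and 5 semitones — a perfect fourth.

perfect fourth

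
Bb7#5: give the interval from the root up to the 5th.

A5

The chord tones of Bb augmented seventh are Bb-D-F#-Ab.
The root is Bb and the 5th is F#.
From Bb to F#: 8 semitones over a fifth = augmented.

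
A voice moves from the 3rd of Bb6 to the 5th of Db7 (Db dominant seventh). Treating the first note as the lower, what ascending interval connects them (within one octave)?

The 3rd of Bb6 is D; the 5th of Db7 (Db dominant seventh) is Ab.
5 letter names make it a fifth; at 6 semitones (a half step narrower than perfect) the quality is diminished.

diminished fifth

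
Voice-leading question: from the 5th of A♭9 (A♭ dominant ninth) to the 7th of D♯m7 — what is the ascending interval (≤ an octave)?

A♭9 (A♭ dominant ninth) has E♭ as its 5th, and D♯m7 has C♯ as its 7th.
E♭ up to C♯ is 10 semitones, a half step wider than a major sixth, so the interval is augmented.

augmented sixth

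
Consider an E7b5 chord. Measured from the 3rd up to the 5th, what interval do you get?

E7b5 (E dominant seventh flat five) is spelled E G# Bb D.
The 3rd is G# and the 5th is Bb.
3 letter names make it a third; at 2 semitones (a whole step narrower than major) the quality is diminished.

diminished third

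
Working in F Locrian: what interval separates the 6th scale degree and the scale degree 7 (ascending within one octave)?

F locrian: F Gb Ab Bb Cb Db Eb.
That puts Db below Eb.
Counting 2 letters and 2 half steps from Db gives a major second.

major second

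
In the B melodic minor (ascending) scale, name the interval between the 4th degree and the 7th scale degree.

Spelling the B melodic minor (ascending) scale: B C# D E F# G# A#.
The 4th degree is E and the 7th degree is A#.
E up to A# is 6 semitones, a half step wider than a perfect fourth, so the interval is augmented.

augmented fourth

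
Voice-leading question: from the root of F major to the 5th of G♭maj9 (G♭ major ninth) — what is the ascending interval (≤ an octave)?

minor sixth

The root of F major is F; the 5th of G♭maj9 (G♭ major ninth) is D♭.
From F to D♭: 8 semitones over a sixth = minor.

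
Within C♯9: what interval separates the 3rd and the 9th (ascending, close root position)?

Spelling the chord: C♯ E♯ G♯ B D♯.
3rd = E♯; 9th = D♯.
From E♯ to D♯: 10 semitones over a seventh = minor.

m7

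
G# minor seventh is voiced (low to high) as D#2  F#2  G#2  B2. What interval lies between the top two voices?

minor 3rd

Those voices are G#2 and B2.
From G# to B: 3 semitones over a third = minor.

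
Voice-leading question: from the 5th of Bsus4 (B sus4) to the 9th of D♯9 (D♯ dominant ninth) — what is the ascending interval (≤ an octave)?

The 5th of Bsus4 (B sus4) is F♯; the 9th of D♯9 (D♯ dominant ninth) is E♯.
F♯ up to E♯ spans 7 letter names and 11 semitones — a major seventh.

M7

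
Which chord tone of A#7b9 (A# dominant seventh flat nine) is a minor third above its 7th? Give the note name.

B

A#7b9: A# C## E# G# B.
The 7th is G#. A minor third above G# is B.
B is the chord's 9th.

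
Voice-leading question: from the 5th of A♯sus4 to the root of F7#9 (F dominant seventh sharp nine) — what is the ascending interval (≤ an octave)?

The 5th of A♯sus4 is E♯; the root of F7#9 (F dominant seventh sharp nine) is F.
2 letter names make it a second; at 0 semitones (a whole step narrower than major) the quality is diminished.

diminished second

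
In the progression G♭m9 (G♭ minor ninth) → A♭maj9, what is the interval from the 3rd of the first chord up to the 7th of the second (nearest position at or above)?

augmented 6th

G♭m9 (G♭ minor ninth) has B𝄫 as its 3rd, and A♭maj9 has G as its 7th.
B𝄫 up to G is 10 semitones, a half step wider than a major sixth, so the interval is augmented.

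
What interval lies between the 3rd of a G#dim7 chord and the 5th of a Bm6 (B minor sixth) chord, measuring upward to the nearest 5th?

The 3rd of G#dim7 is B; the 5th of Bm6 (B minor sixth) is F#.
B up to F# spans 5 letter names and 7 semitones — a perfect fifth.

perfect fifth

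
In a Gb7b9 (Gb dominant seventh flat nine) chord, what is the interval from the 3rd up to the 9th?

Gb7b9: Gb Bb Db Fb Abb.
The 3rd is Bb and the 9th is Abb.
7 letter names make it a seventh; at 9 semitones (a whole step narrower than major) the quality is diminished.

diminished seventh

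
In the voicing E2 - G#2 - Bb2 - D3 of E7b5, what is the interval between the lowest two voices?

major third

Those voices are E2 and G#2.
E up to G# spans 3 letter names and 4 semitones — a major third.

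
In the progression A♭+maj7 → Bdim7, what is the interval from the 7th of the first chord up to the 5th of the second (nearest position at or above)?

A♭+maj7 has G as its 7th, and Bdim7 has F as its 5th.
7 letter names make it a seventh; at 10 semitones (a half step narrower than major) the quality is minor.

minor seventh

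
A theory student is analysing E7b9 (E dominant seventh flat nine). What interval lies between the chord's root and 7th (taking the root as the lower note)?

minor seventh

E7b9: E G♯ B D F.
So we need the interval from E up to D.
E up to D is 10 semitones, a half step narrower than a major seventh, so the interval is minor.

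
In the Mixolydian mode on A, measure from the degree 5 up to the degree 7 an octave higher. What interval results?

The scale runs A B C# D E F# G.
Degree 5 = E; 7th scale degree (up an octave) = G.
E up to G is 15 semitones, a half step narrower than a major tenth, so the interval is minor.

minor 10th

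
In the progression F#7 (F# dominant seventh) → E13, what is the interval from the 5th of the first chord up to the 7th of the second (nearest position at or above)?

The 5th of F#7 (F# dominant seventh) is C#; the 7th of E13 is D.
C# up to D is 1 semitone, a half step narrower than a major second, so the interval is minor.

minor second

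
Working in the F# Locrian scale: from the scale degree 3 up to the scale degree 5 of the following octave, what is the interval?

m10

F# locrian: F# G A B C D E.
That puts A below C.
10 letter names make it a tenth; at 15 semitones (a half step narrower than major) the quality is minor.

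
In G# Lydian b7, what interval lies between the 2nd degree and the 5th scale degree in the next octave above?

G# lydian dominant: G# A# B# C## D# E# F#.
2nd degree = A#; 5th scale degree (up an octave) = D#.
From A# to D# is 17 semitones, exactly the perfect eleventh.

perfect 11th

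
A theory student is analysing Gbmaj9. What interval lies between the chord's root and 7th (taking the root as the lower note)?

The chord tones of Gb major ninth are Gb–Bb–Db–F–Ab.
Root = Gb; 7th = F.
Gb up to F spans 7 letter names and 11 semitones — a major seventh.

M7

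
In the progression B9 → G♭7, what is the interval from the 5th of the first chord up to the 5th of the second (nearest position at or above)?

d6

B9 has F♯ as its 5th, and G♭7 has D♭ as its 5th.
From F♯ to D♭: 7 semitones over a sixth = diminished.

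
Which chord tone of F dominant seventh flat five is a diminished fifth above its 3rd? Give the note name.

Eb

Spelling the chord: F, A, Cb, Eb.
The 3rd is A. A diminished fifth above A is Eb.
Eb is the chord's 7th.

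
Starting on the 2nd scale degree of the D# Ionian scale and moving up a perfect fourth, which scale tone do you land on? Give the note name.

A#

The scale is D# E# F## G# A# B# C##.
The 2nd scale degree is E#; a perfect fourth above that is A# — scale degree 5.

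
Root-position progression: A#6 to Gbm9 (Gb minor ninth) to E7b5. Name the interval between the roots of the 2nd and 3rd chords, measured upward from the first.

The roots are Gb and E.
6 letter names make it a sixth; at 10 semitones (a half step wider than major) the quality is augmented.

augmented 6th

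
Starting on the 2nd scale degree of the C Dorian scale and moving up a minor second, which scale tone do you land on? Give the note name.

The scale is C D Eb F G A Bb.
The 2nd scale degree is D; a minor second above that is Eb — scale degree 3.

Eb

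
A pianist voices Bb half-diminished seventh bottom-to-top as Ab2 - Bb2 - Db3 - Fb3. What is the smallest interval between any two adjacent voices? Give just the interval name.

major second

Adjacent intervals: Ab2→Bb2 = major second; Bb2→Db3 = minor third; Db3→Fb3 = minor third.
The smallest is Ab2 to Bb2, a major second (2 semitones).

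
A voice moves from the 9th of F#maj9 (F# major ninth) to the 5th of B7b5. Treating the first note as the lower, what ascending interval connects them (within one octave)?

diminished seventh

F#maj9 (F# major ninth) has G# as its 9th, and B7b5 has F as its 5th.
7 letter names make it a seventh; at 9 semitones (a whole step narrower than major) the quality is diminished.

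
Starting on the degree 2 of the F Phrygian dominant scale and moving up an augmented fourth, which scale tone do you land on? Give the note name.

C

The scale is F Gb A Bb C Db Eb.
The degree 2 is Gb; an augmented fourth above that is C — scale degree 5.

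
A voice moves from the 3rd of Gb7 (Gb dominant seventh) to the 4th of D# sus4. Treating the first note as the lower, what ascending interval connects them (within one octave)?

augmented sixth

Gb7 (Gb dominant seventh) has Bb as its 3rd, and D# sus4 has G# as its 4th.
Bb up to G# is 10 semitones, a half step wider than a major sixth, so the interval is augmented.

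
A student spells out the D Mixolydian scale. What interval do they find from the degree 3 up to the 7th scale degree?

The scale runs D E F# G A B C.
So we need the interval from F# up to C.
5 letter names make it a fifth; at 6 semitones (a half step narrower than perfect) the quality is diminished.

d5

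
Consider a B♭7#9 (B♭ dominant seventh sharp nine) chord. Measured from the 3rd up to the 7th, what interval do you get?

B♭7#9 is spelled B♭-D-F-A♭-C♯.
The 3rd is D and the 7th is A♭.
From D to A♭: 6 semitones over a fifth = diminished.
That tritone between 3rd and 7th is what gives the dominant seventh its pull toward resolution.

diminished fifth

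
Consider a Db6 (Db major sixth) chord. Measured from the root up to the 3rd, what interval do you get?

The chord tones of Db6 are Db-F-Ab-Bb.
Root = Db; 3rd = F.
Counting 3 letters and 4 half steps from Db gives a major third.

major third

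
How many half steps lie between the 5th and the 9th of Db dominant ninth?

Db dominant ninth: Db, F, Ab, Cb, Eb.
Ab to Eb is a perfect fifth: 7 semitones.

7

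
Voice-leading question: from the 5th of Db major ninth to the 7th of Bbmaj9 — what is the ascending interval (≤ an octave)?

Db major ninth has Ab as its 5th, and Bbmaj9 has A as its 7th.
Ab up to A is 1 semitone, a half step wider than a perfect unison, so the interval is augmented.

augmented unison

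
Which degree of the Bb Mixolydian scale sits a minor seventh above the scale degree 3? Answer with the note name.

C

The scale is Bb C D Eb F G Ab.
The scale degree 3 is D; a minor seventh above that is C — scale degree 2.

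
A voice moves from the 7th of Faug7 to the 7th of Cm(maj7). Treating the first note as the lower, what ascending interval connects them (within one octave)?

The 7th of Faug7 is Eb; the 7th of Cm(maj7) is B.
5 letter names make it a fifth; at 8 semitones (a half step wider than perfect) the quality is augmented.

augmented 5th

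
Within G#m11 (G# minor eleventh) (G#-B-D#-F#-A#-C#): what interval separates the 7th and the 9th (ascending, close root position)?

major third

That puts F# below A#.
From F# to A# is 4 semitones, exactly the major third.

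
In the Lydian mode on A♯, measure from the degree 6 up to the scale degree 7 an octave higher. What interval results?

Spelling the Lydian mode on A♯: A♯ B♯ C𝄪 D𝄪 E♯ F𝄪 G𝄪.
So we need the interval from F𝄪 up to G𝄪.
From F𝄪 to G𝄪 is 14 semitones, exactly the major ninth.

major ninth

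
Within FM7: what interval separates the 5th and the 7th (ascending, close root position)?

Fmaj7 (F major seventh): F A C E.
So we need the interval from C up to E.
From C to E is 4 semitones, exactly the major third.

M3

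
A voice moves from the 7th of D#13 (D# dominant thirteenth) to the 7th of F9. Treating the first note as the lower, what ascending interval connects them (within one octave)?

diminished 3rd

D#13 (D# dominant thirteenth) has C# as its 7th, and F9 has Eb as its 7th.
3 letter names make it a third; at 2 semitones (a whole step narrower than major) the quality is diminished.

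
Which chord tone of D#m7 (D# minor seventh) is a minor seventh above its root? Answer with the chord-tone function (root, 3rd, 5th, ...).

D#m7 (D# minor seventh): D# F# A# C#.
The root is D#. A minor seventh above D# is C#.
C# is the chord's 7th.

7th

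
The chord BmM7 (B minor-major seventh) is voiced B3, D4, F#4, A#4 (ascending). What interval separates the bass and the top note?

The outer voices are B3 and A#4.
From B to A# is 11 semitones, exactly the major seventh.

major 7th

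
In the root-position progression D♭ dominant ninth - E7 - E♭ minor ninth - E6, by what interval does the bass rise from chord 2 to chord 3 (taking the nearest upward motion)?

The roots are E and E♭.
From E to E♭: 11 semitones over an octave = diminished.

diminished octave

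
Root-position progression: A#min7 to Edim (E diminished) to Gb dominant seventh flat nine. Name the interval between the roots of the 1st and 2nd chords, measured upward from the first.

diminished 5th

The roots are A# and E.
From A# to E: 6 semitones over a fifth = diminished.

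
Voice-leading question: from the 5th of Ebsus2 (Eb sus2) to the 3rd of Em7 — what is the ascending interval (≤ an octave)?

Ebsus2 (Eb sus2) has Bb as its 5th, and Em7 has G as its 3rd.
Counting 6 letters and 9 half steps from Bb gives a major sixth.

major 6th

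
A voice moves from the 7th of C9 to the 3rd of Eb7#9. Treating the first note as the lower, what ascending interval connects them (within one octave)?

major sixth

C9 has Bb as its 7th, and Eb7#9 has G as its 3rd.
From Bb to G is 9 semitones, exactly the major sixth.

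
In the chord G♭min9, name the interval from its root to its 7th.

m7

The chord tones of G♭m9 are G♭ B𝄫 D♭ F♭ A♭.
Root = G♭; 7th = F♭.
From G♭ to F♭: 10 semitones over a seventh = minor.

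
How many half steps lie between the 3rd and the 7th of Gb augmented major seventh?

7

Gb augmented major seventh: Gb-Bb-D-F.
Bb to F is a perfect fifth: 7 semitones.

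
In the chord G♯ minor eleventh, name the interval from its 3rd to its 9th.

G♯m11 (G♯ minor eleventh) is spelled G♯–B–D♯–F♯–A♯–C♯.
3rd = B; 9th = A♯.
Counting 7 letters and 11 half steps from B gives a major seventh.

major seventh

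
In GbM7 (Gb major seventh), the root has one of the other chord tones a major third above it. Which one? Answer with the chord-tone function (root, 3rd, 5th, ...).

The chord tones of GbΔ7 are Gb–Bb–Db–F.
The root is Gb. A major third above Gb is Bb.
Bb is the chord's 3rd.

3rd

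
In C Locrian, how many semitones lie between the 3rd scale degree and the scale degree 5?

3

The scale is C D♭ E♭ F G♭ A♭ B♭.
E♭ up to G♭ is a minor third — 3 semitones.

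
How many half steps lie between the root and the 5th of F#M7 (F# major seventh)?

F# major seventh is spelled F# A# C# E#.
F# to C# is a perfect fifth: 7 semitones.

7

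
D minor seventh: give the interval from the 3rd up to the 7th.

D minor seventh: D F A C.
So we need the interval from F up to C.
Counting 5 letters and 7 half steps from F gives a perfect fifth.

perfect fifth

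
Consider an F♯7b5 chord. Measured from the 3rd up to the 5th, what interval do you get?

F♯7b5 is spelled F♯, A♯, C, E.
3rd = A♯; 5th = C.
3 letter names make it a third; at 2 semitones (a whole step narrower than major) the quality is diminished.

d3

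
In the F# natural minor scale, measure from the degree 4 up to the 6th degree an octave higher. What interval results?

minor 10th

F# natural minor: F# G# A B C# D E.
So we need the interval from B up to D.
B up to D is 15 semitones, a half step narrower than a major tenth, so the interval is minor.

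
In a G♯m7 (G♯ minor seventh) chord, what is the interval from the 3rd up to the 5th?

The chord tones of G♯m7 are G♯–B–D♯–F♯.
The 3rd is B and the 5th is D♯.
Counting 3 letters and 4 half steps from B gives a major third.

major third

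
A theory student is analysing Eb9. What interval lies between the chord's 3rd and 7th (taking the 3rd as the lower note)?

diminished fifth

Eb dominant ninth: Eb G Bb Db F.
3rd = G; 7th = Db.
G up to Db is 6 semitones, a half step narrower than a perfect fifth, so the interval is diminished.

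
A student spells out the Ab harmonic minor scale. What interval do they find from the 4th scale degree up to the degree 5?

M2

The scale runs Ab Bb Cb Db Eb Fb G.
4th scale degree = Db; degree 5 = Eb.
Db up to Eb spans 2 letter names and 2 semitones — a major second.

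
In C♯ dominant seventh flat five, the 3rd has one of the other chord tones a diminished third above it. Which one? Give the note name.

G

C♯7b5: C♯-E♯-G-B.
The 3rd is E♯. A diminished third above E♯ is G.
G is the chord's 5th.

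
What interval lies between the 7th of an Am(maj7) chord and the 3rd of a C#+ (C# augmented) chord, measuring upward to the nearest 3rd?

The 7th of Am(maj7) is G#; the 3rd of C#+ (C# augmented) is E#.
Counting 6 letters and 9 half steps from G# gives a major sixth.

major 6th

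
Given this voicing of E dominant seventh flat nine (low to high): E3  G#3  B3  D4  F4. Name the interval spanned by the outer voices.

The outer voices are E3 and F4.
From E to F: 13 semitones over a ninth = minor.

minor ninth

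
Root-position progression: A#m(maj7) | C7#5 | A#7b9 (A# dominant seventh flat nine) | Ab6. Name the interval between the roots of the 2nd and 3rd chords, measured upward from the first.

The roots are C and A#.
6 letter names make it a sixth; at 10 semitones (a half step wider than major) the quality is augmented.

augmented sixth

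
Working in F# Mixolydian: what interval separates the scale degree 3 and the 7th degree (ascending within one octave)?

Spelling F# Mixolydian: F# G# A# B C# D# E.
The scale degree 3 is A# and the 7th scale degree is E.
A# up to E is 6 semitones, a half step narrower than a perfect fifth, so the interval is diminished.

diminished 5th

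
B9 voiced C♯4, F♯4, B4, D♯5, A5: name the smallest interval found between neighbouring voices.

major 3rd

Adjacent intervals: C♯4→F♯4 = perfect fourth; F♯4→B4 = perfect fourth; B4→D♯5 = major third; D♯5→A5 = diminished fifth.
The smallest is B4 to D♯5, a major third (4 semitones).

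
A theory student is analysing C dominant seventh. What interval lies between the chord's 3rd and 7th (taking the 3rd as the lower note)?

diminished 5th

C7: C–E–G–Bb.
The 3rd is E and the 7th is Bb.
From E to Bb: 6 semitones over a fifth = diminished.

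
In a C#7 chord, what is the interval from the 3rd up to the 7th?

diminished fifth

C#7: C#–E#–G#–B.
The 3rd is E# and the 7th is B.
From E# to B: 6 semitones over a fifth = diminished.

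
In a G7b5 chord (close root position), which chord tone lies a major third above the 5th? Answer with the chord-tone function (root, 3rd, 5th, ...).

The chord tones of G7b5 are G-B-Db-F.
The 5th is Db. A major third above Db is F.
F is the chord's 7th.

7th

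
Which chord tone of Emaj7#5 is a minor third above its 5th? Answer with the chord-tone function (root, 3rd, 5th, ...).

Spelling the chord: E–G#–B#–D#.
The 5th is B#. A minor third above B# is D#.
D# is the chord's 7th.

7th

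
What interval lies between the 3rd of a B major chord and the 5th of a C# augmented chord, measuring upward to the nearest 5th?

The 3rd of B major is D#; the 5th of C# augmented is G##.
D# up to G## is 6 semitones, a half step wider than a perfect fourth, so the interval is augmented.

A4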